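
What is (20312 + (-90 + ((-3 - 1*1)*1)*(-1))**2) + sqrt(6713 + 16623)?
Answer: 27708 + 2*sqrt(5834) ≈ 27861.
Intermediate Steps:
(20312 + (-90 + ((-3 - 1*1)*1)*(-1))**2) + sqrt(6713 + 16623) = (20312 + (-90 + ((-3 - 1)*1)*(-1))**2) + sqrt(23336) = (20312 + (-90 - 4*1*(-1))**2) + 2*sqrt(5834) = (20312 + (-90 - 4*(-1))**2) + 2*sqrt(5834) = (20312 + (-90 + 4)**2) + 2*sqrt(5834) = (20312 + (-86)**2) + 2*sqrt(5834) = (20312 + 7396) + 2*sqrt(5834) = 27708 + 2*sqrt(5834)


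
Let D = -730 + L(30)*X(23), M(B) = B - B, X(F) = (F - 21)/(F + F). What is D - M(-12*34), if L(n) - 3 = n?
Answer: -16757/23 ≈ -728.57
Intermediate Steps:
L(n) = 3 + n
X(F) = (-21 + F)/(2*F) (X(F) = (-21 + F)/((2*F)) = (-21 + F)*(1/(2*F)) = (-21 + F)/(2*F))
M(B) = 0
D = -16757/23 (D = -730 + (3 + 30)*((½)*(-21 + 23)/23) = -730 + 33*((½)*(1/23)*2) = -730 + 33*(1/23) = -730 + 33/23 = -16757/23 ≈ -728.57)
D - M(-12*34) = -16757/23 - 1*0 = -16757/23 + 0 = -16757/23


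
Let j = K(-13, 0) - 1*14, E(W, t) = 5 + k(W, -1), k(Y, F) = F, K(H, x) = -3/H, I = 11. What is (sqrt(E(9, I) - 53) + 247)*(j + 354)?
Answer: 84037 + 30961*I/13 ≈ 84037.0 + 2381.6*I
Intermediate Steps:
E(W, t) = 4 (E(W, t) = 5 - 1 = 4)
j = -179/13 (j = -3/(-13) - 1*14 = -3*(-1/13) - 14 = 3/13 - 14 = -179/13 ≈ -13.769)
(sqrt(E(9, I) - 53) + 247)*(j + 354) = (sqrt(4 - 53) + 247)*(-179/13 + 354) = (sqrt(-49) + 247)*(4423/13) = (7*I + 247)*(4423/13) = (247 + 7*I)*(4423/13) = 84037 + 30961*I/13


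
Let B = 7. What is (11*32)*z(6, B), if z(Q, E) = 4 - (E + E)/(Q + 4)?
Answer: 4576/5 ≈ 915.20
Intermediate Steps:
z(Q, E) = 4 - 2*E/(4 + Q)
(11*32)*z(6, B) = (11*32)*(2*(8 - 1*7 + 2*6)/(4 + 6)) = 352*(2*(8 - 7 + 12)/10) = 352*(2*(⅒)*13) = 352*(13/5) = 4576/5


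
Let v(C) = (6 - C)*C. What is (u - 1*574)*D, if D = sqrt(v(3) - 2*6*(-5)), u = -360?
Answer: -934*sqrt(69) ≈ -7758.4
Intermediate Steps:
v(C) = C*(6 - C)
D = sqrt(69) (D = sqrt(3*(6 - 1*3) - 2*6*(-5)) = sqrt(3*(6 - 3) - 12*(-5)) = sqrt(3*3 + 60) = sqrt(9 + 60) = sqrt(69) ≈ 8.3066)
(u - 1*574)*D = (-360 - 1*574)*sqrt(69) = (-360 - 574)*sqrt(69) = -934*sqrt(69)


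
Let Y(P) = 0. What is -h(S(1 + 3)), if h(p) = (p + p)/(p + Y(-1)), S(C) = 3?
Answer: -2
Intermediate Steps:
h(p) = 2 (h(p) = (p + p)/(p + 0) = (2*p)/p = 2)
-h(S(1 + 3)) = -1*2 = -2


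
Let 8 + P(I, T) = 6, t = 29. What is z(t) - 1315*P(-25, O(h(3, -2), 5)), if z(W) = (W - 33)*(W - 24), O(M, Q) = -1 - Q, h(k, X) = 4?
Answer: 2610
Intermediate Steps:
z(W) = (-33 + W)*(-24 + W)
P(I, T) = -2 (P(I, T) = -8 + 6 = -2)
z(t) - 1315*P(-25, O(h(3, -2), 5)) = (792 + 29**2 - 57*29) - 1315*(-2) = (792 + 841 - 1653) + 2630 = -20 + 2630 = 2610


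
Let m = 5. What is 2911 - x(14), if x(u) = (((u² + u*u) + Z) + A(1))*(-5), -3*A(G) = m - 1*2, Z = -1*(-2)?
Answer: 4876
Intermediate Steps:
Z = 2
A(G) = -1 (A(G) = -(5 - 1*2)/3 = -(5 - 2)/3 = -⅓*3 = -1)
x(u) = -5 - 10*u² (x(u) = (((u² + u*u) + 2) - 1)*(-5) = (((u² + u²) + 2) - 1)*(-5) = ((2*u² + 2) - 1)*(-5) = ((2 + 2*u²) - 1)*(-5) = (1 + 2*u²)*(-5) = -5 - 10*u²)
2911 - x(14) = 2911 - (-5 - 10*14²) = 2911 - (-5 - 10*196) = 2911 - (-5 - 1960) = 2911 - 1*(-1965) = 2911 + 1965 = 4876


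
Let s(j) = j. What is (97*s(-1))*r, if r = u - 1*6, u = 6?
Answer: 0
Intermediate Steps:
r = 0 (r = 6 - 1*6 = 6 - 6 = 0)
(97*s(-1))*r = (97*(-1))*0 = -97*0 = 0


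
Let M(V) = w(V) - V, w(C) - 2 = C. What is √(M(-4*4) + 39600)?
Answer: √39602 ≈ 199.00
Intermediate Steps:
w(C) = 2 + C
M(V) = 2 (M(V) = (2 + V) - V = 2)
√(M(-4*4) + 39600) = √(2 + 39600) = √39602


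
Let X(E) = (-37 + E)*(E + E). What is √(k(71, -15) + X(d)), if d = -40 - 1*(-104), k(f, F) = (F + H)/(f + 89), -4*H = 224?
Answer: √5528890/40 ≈ 58.784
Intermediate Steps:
H = -56 (H = -¼*224 = -56)
k(f, F) = (-56 + F)/(89 + f) (k(f, F) = (F - 56)/(f + 89) = (-56 + F)/(89 + f))
d = 64 (d = -40 + 104 = 64)
X(E) = 2*E*(-37 + E) (X(E) = (-37 + E)*(2*E) = 2*E*(-37 + E))
√(k(71, -15) + X(d)) = √((-56 - 15)/(89 + 71) + 2*64*(-37 + 64)) = √(-71/160 + 2*64*27) = √((1/160)*(-71) + 3456) = √(-71/160 + 3456) = √(552889/160) = √5528890/40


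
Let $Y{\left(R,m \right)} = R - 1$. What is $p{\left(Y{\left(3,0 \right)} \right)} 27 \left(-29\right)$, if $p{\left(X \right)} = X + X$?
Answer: $-3132$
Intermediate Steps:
$Y{\left(R,m \right)} = -1 + R$
$p{\left(X \right)} = 2 X$
$p{\left(Y{\left(3,0 \right)} \right)} 27 \left(-29\right) = 2 \left(-1 + 3\right) 27 \left(-29\right) = 2 \cdot 2 \cdot 27 \left(-29\right) = 4 \cdot 27 \left(-29\right) = 108 \left(-29\right) = -3132$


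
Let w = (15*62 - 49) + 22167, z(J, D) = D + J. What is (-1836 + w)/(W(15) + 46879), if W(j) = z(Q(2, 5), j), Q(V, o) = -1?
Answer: 21212/46893 ≈ 0.45235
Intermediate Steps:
W(j) = -1 + j (W(j) = j - 1 = -1 + j)
w = 23048 (w = (930 - 49) + 22167 = 881 + 22167 = 23048)
(-1836 + w)/(W(15) + 46879) = (-1836 + 23048)/((-1 + 15) + 46879) = 21212/(14 + 46879) = 21212/46893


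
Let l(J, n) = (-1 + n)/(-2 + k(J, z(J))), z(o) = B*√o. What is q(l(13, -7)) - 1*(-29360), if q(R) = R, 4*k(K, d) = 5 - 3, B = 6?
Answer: 88096/3 ≈ 29365.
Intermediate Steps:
z(o) = 6*√o
k(K, d) = ½ (k(K, d) = (5 - 3)/4 = (¼)*2 = ½)
l(J, n) = ⅔ - 2*n/3 (l(J, n) = (-1 + n)/(-2 + ½) = (-1 + n)/(-3/2) = (-1 + n)*(-⅔) = ⅔ - 2*n/3)
q(l(13, -7)) - 1*(-29360) = (⅔ - ⅔*(-7)) - 1*(-29360) = (⅔ + 14/3) + 29360 = 16/3 + 29360 = 88096/3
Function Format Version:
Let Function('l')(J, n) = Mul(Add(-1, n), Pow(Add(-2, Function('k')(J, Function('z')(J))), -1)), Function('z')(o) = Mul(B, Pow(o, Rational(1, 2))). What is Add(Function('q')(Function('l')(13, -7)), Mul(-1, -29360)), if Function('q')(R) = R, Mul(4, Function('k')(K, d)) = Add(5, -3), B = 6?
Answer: Rational(88096, 3) ≈ 29365.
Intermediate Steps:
Function('z')(o) = Mul(6, Pow(o, Rational(1, 2)))
Function('k')(K, d) = Rational(1, 2) (Function('k')(K, d) = Mul(Rational(1, 4), Add(5, -3)) = Mul(Rational(1, 4), 2) = Rational(1, 2))
Function('l')(J, n) = Add(Rational(2, 3), Mul(Rational(-2, 3), n)) (Function('l')(J, n) = Mul(Add(-1, n), Pow(Add(-2, Rational(1, 2)), -1)) = Mul(Add(-1, n), Pow(Rational(-3, 2), -1)) = Mul(Add(-1, n), Rational(-2, 3)) = Add(Rational(2, 3), Mul(Rational(-2, 3), n)))
Add(Function('q')(Function('l')(13, -7)), Mul(-1, -29360)) = Add(Add(Rational(2, 3), Mul(Rational(-2, 3), -7)), Mul(-1, -29360)) = Add(Add(Rational(2, 3), Rational(14, 3)), 29360) = Add(Rational(16, 3), 29360) = Rational(88096, 3)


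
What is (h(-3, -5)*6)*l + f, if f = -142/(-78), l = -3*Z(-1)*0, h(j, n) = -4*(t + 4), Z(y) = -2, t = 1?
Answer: 71/39 ≈ 1.8205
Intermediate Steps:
h(j, n) = -20 (h(j, n) = -4*(1 + 4) = -4*5 = -20)
l = 0 (l = -3*(-2)*0 = 6*0 = 0)
f = 71/39 (f = -142*(-1/78) = 71/39 ≈ 1.8205)
(h(-3, -5)*6)*l + f = -20*6*0 + 71/39 = -120*0 + 71/39 = 0 + 71/39 = 71/39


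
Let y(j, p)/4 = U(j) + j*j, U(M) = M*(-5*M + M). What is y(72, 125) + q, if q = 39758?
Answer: -22450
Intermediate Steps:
U(M) = -4*M² (U(M) = M*(-4*M) = -4*M²)
y(j, p) = -12*j² (y(j, p) = 4*(-4*j² + j*j) = 4*(-4*j² + j²) = 4*(-3*j²) = -12*j²)
y(72, 125) + q = -12*72² + 39758 = -12*5184 + 39758 = -62208 + 39758 = -22450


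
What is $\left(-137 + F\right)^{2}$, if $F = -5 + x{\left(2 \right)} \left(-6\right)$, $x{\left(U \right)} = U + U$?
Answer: $27556$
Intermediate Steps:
$x{\left(U \right)} = 2 U$
$F = -29$ ($F = -5 + 2 \cdot 2 \left(-6\right) = -5 + 4 \left(-6\right) = -5 - 24 = -29$)
$\left(-137 + F\right)^{2} = \left(-137 - 29\right)^{2} = \left(-166\right)^{2} = 27556$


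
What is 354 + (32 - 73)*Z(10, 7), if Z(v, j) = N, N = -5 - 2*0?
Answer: 559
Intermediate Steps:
N = -5 (N = -5 + 0 = -5)
Z(v, j) = -5
354 + (32 - 73)*Z(10, 7) = 354 + (32 - 73)*(-5) = 354 - 41*(-5) = 354 + 205 = 559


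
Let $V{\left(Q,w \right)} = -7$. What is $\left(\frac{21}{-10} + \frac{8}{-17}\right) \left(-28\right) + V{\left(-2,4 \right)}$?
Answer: $\frac{5523}{85} \approx 64.976$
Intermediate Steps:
$\left(\frac{21}{-10} + \frac{8}{-17}\right) \left(-28\right) + V{\left(-2,4 \right)} = \left(\frac{21}{-10} + \frac{8}{-17}\right) \left(-28\right) - 7 = \left(21 \left(- \frac{1}{10}\right) + 8 \left(- \frac{1}{17}\right)\right) \left(-28\right) - 7 = \left(- \frac{21}{10} - \frac{8}{17}\right) \left(-28\right) - 7 = \left(- \frac{437}{170}\right) \left(-28\right) - 7 = \frac{6118}{85} - 7 = \frac{5523}{85}$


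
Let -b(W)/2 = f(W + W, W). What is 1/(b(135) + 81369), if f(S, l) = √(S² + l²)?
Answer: 9041/735616629 + 10*√5/245205543 ≈ 1.2382e-5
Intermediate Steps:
b(W) = -2*√5*√(W²) (b(W) = -2*√((W + W)² + W²) = -2*√((2*W)² + W²) = -2*√(4*W² + W²) = -2*√5*√(W²))
1/(b(135) + 81369) = 1/(-2*√5*√(135²) + 81369) = 1/(-2*√5*√18225 + 81369) = 1/(-2*√5*135 + 81369) = 1/(-270*√5 + 81369) = 1/(81369 - 270*√5)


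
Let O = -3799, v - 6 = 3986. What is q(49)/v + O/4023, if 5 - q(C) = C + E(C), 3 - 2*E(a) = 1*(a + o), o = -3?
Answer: -30512251/32119632 ≈ -0.94996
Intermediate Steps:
E(a) = 3 - a/2 (E(a) = 3/2 - (a - 3)/2 = 3/2 - (-3 + a)/2 = 3/2 + (3/2 - a/2) = 3 - a/2)
q(C) = 2 - C/2 (q(C) = 5 - (C + (3 - C/2)) = 5 - (3 + C/2) = 5 + (-3 - C/2) = 2 - C/2)
v = 3992 (v = 6 + 3986 = 3992)
q(49)/v + O/4023 = (2 - 1/2*49)/3992 - 3799/4023 = (2 - 49/2)*(1/3992) - 3799*1/4023 = -45/2*1/3992 - 3799/4023 = -45/7984 - 3799/4023 = -30512251/32119632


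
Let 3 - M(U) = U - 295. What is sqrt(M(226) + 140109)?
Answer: sqrt(140181) ≈ 374.41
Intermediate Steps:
M(U) = 298 - U (M(U) = 3 - (U - 295) = 3 - (-295 + U) = 3 + (295 - U) = 298 - U)
sqrt(M(226) + 140109) = sqrt((298 - 1*226) + 140109) = sqrt((298 - 226) + 140109) = sqrt(72 + 140109) = sqrt(140181)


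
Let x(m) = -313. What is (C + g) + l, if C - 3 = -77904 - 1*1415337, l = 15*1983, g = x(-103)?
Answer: -1463806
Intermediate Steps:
g = -313
l = 29745
C = -1493238 (C = 3 + (-77904 - 1*1415337) = 3 + (-77904 - 1415337) = 3 - 1493241 = -1493238)
(C + g) + l = (-1493238 - 313) + 29745 = -1493551 + 29745 = -1463806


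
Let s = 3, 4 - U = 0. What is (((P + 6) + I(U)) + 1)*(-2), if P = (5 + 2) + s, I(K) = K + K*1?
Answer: -50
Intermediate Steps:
U = 4 (U = 4 - 1*0 = 4 + 0 = 4)
I(K) = 2*K (I(K) = K + K = 2*K)
P = 10 (P = (5 + 2) + 3 = 7 + 3 = 10)
(((P + 6) + I(U)) + 1)*(-2) = (((10 + 6) + 2*4) + 1)*(-2) = ((16 + 8) + 1)*(-2) = (24 + 1)*(-2) = 25*(-2) = -50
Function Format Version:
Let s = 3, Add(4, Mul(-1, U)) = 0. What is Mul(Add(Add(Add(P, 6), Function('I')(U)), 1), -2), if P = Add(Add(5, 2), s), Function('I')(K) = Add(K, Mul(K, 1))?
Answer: -50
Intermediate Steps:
U = 4 (U = Add(4, Mul(-1, 0)) = Add(4, 0) = 4)
Function('I')(K) = Mul(2, K) (Function('I')(K) = Add(K, K) = Mul(2, K))
P = 10 (P = Add(Add(5, 2), 3) = Add(7, 3) = 10)
Mul(Add(Add(Add(P, 6), Function('I')(U)), 1), -2) = Mul(Add(Add(Add(10, 6), Mul(2, 4)), 1), -2) = Mul(Add(Add(16, 8), 1), -2) = Mul(Add(24, 1), -2) = Mul(25, -2) = -50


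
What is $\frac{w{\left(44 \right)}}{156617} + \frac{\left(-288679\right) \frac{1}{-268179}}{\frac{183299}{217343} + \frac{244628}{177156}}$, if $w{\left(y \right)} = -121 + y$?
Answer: $\frac{20703077941826483315}{42821768125348658146} \approx 0.48347$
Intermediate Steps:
$\frac{w{\left(44 \right)}}{156617} + \frac{\left(-288679\right) \frac{1}{-268179}}{\frac{183299}{217343} + \frac{244628}{177156}} = \frac{-121 + 44}{156617} + \frac{\left(-288679\right) \frac{1}{-268179}}{\frac{183299}{217343} + \frac{244628}{177156}} = \left(-77\right) \frac{1}{156617} + \frac{\left(-288679\right) \left(- \frac{1}{268179}\right)}{183299 \cdot \frac{1}{217343} + 244628 \cdot \frac{1}{177156}} = - \frac{77}{156617} + \frac{288679}{268179 \left(\frac{183299}{217343} + \frac{61157}{44289}\right)} = - \frac{77}{156617} + \frac{288679}{268179 \cdot \frac{3058596466}{1375129161}} = - \frac{77}{156617} + \frac{288679}{268179} \cdot \frac{1375129161}{3058596466} = - \frac{77}{156617} + \frac{132323637022773}{273417113885138} = \frac{20703077941826483315}{42821768125348658146}$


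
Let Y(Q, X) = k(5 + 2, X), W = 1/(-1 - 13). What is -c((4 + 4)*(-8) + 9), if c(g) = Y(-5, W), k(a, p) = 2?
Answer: -2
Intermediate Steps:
W = -1/14 (W = 1/(-14) = -1/14 ≈ -0.071429)
Y(Q, X) = 2
c(g) = 2
-c((4 + 4)*(-8) + 9) = -1*2 = -2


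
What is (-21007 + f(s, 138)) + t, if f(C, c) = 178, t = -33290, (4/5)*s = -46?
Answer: -54119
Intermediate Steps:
s = -115/2 (s = (5/4)*(-46) = -115/2 ≈ -57.500)
(-21007 + f(s, 138)) + t = (-21007 + 178) - 33290 = -20829 - 33290 = -54119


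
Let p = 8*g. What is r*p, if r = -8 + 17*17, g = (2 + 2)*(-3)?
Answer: -26976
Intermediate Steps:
g = -12 (g = 4*(-3) = -12)
r = 281 (r = -8 + 289 = 281)
p = -96 (p = 8*(-12) = -96)
r*p = 281*(-96) = -26976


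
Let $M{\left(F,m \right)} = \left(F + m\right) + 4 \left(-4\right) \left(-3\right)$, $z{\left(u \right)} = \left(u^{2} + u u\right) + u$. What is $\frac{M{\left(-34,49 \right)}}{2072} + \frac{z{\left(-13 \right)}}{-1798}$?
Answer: $- \frac{40009}{266104} \approx -0.15035$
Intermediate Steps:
$z{\left(u \right)} = u + 2 u^{2}$ ($z{\left(u \right)} = \left(u^{2} + u^{2}\right) + u = 2 u^{2} + u = u + 2 u^{2}$)
$M{\left(F,m \right)} = 48 + F + m$ ($M{\left(F,m \right)} = \left(F + m\right) - -48 = \left(F + m\right) + 48 = 48 + F + m$)
$\frac{M{\left(-34,49 \right)}}{2072} + \frac{z{\left(-13 \right)}}{-1798} = \frac{48 - 34 + 49}{2072} + \frac{\left(-13\right) \left(1 + 2 \left(-13\right)\right)}{-1798} = 63 \cdot \frac{1}{2072} + - 13 \left(1 - 26\right) \left(- \frac{1}{1798}\right) = \frac{9}{296} + \left(-13\right) \left(-25\right) \left(- \frac{1}{1798}\right) = \frac{9}{296} + 325 \left(- \frac{1}{1798}\right) = \frac{9}{296} - \frac{325}{1798} = - \frac{40009}{266104}$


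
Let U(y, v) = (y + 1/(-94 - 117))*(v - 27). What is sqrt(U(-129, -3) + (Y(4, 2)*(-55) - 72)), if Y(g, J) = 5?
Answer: sqrt(156853813)/211 ≈ 59.356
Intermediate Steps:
U(y, v) = (-27 + v)*(-1/211 + y) (U(y, v) = (y + 1/(-211))*(-27 + v) = (y - 1/211)*(-27 + v) = (-1/211 + y)*(-27 + v) = (-27 + v)*(-1/211 + y))
sqrt(U(-129, -3) + (Y(4, 2)*(-55) - 72)) = sqrt((27/211 - 27*(-129) - 1/211*(-3) - 3*(-129)) + (5*(-55) - 72)) = sqrt((27/211 + 3483 + 3/211 + 387) + (-275 - 72)) = sqrt(816600/211 - 347) = sqrt(743383/211) = sqrt(156853813)/211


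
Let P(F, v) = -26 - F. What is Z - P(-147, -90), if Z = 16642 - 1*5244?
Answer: 11277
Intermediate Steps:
Z = 11398 (Z = 16642 - 5244 = 11398)
Z - P(-147, -90) = 11398 - (-26 - 1*(-147)) = 11398 - (-26 + 147) = 11398 - 1*121 = 11398 - 121 = 11277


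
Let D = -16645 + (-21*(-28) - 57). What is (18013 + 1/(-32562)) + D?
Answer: 61835237/32562 ≈ 1899.0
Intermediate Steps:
D = -16114 (D = -16645 + (588 - 57) = -16645 + 531 = -16114)
(18013 + 1/(-32562)) + D = (18013 + 1/(-32562)) - 16114 = (18013 - 1/32562) - 16114 = 586539305/32562 - 16114 = 61835237/32562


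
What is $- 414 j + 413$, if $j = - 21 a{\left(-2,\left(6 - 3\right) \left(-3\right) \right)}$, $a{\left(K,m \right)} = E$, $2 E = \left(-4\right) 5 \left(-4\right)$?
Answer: $348173$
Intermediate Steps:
$E = 40$ ($E = \frac{\left(-4\right) 5 \left(-4\right)}{2} = \frac{\left(-20\right) \left(-4\right)}{2} = \frac{1}{2} \cdot 80 = 40$)
$a{\left(K,m \right)} = 40$
$j = -840$ ($j = \left(-21\right) 40 = -840$)
$- 414 j + 413 = \left(-414\right) \left(-840\right) + 413 = 347760 + 413 = 348173$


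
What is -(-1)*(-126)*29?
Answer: -3654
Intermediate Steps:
-(-1)*(-126)*29 = -1*126*29 = -126*29 = -3654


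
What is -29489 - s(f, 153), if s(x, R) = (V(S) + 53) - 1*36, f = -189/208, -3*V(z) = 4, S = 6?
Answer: -88514/3 ≈ -29505.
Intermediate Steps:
V(z) = -4/3 (V(z) = -1/3*4 = -4/3)
f = -189/208 (f = -189*1/208 = -189/208 ≈ -0.90865)
s(x, R) = 47/3 (s(x, R) = (-4/3 + 53) - 1*36 = 155/3 - 36 = 47/3)
-29489 - s(f, 153) = -29489 - 1*47/3 = -29489 - 47/3 = -88514/3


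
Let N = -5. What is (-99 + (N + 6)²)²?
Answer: 9604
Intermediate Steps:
(-99 + (N + 6)²)² = (-99 + (-5 + 6)²)² = (-99 + 1²)² = (-99 + 1)² = (-98)² = 9604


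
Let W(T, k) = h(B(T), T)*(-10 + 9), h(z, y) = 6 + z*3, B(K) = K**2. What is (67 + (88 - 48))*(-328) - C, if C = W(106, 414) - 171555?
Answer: 170173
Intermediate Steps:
h(z, y) = 6 + 3*z
W(T, k) = -6 - 3*T**2 (W(T, k) = (6 + 3*T**2)*(-10 + 9) = (6 + 3*T**2)*(-1) = -6 - 3*T**2)
C = -205269 (C = (-6 - 3*106**2) - 171555 = (-6 - 3*11236) - 171555 = (-6 - 33708) - 171555 = -33714 - 171555 = -205269)
(67 + (88 - 48))*(-328) - C = (67 + (88 - 48))*(-328) - 1*(-205269) = (67 + 40)*(-328) + 205269 = 107*(-328) + 205269 = -35096 + 205269 = 170173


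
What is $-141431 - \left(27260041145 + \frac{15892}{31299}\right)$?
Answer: $- \frac{853216454462116}{31299} \approx -2.726 \cdot 10^{10}$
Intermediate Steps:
$-141431 - \left(27260041145 + \frac{15892}{31299}\right) = -141431 - \left(\frac{15892}{31299} + 194527 \frac{1}{\frac{1}{140135}}\right) = -141431 - \frac{853212027813247}{31299} = - \frac{853216454462116}{31299}$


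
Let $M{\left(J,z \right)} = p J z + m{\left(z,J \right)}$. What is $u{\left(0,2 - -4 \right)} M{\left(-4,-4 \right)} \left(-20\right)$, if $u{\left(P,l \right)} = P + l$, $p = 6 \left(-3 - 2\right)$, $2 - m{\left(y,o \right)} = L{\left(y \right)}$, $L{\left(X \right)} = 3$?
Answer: $57720$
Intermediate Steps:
$m{\left(y,o \right)} = -1$ ($m{\left(y,o \right)} = 2 - 3 = -1$)
$p = -30$ ($p = 6 \left(-3 - 2\right) = 6 \left(-5\right) = -30$)
$M{\left(J,z \right)} = -1 - 30 J z$ ($M{\left(J,z \right)} = - 30 J z - 1 = -1 - 30 J z$)
$u{\left(0,2 - -4 \right)} M{\left(-4,-4 \right)} \left(-20\right) = \left(0 + \left(2 - -4\right)\right) \left(-1 - \left(-120\right) \left(-4\right)\right) \left(-20\right) = \left(0 + \left(2 + 4\right)\right) \left(-1 - 480\right) \left(-20\right) = \left(0 + 6\right) \left(-481\right) \left(-20\right) = 6 \left(-481\right) \left(-20\right) = \left(-2886\right) \left(-20\right) = 57720$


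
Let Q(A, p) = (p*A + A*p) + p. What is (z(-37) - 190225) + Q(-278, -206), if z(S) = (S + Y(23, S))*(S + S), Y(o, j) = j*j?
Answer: -174463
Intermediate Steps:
Y(o, j) = j²
Q(A, p) = p + 2*A*p (Q(A, p) = (A*p + A*p) + p = 2*A*p + p = p + 2*A*p)
z(S) = 2*S*(S + S²) (z(S) = (S + S²)*(S + S) = (S + S²)*(2*S) = 2*S*(S + S²))
(z(-37) - 190225) + Q(-278, -206) = (2*(-37)²*(1 - 37) - 190225) - 206*(1 + 2*(-278)) = (2*1369*(-36) - 190225) - 206*(1 - 556) = (-98568 - 190225) - 206*(-555) = -288793 + 114330 = -174463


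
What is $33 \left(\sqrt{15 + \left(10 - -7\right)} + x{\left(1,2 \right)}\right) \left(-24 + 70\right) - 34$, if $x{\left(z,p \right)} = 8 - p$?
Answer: $9074 + 6072 \sqrt{2} \approx 17661.0$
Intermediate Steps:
$33 \left(\sqrt{15 + \left(10 - -7\right)} + x{\left(1,2 \right)}\right) \left(-24 + 70\right) - 34 = 33 \left(\sqrt{15 + \left(10 - -7\right)} + \left(8 - 2\right)\right) \left(-24 + 70\right) - 34 = 33 \left(\sqrt{15 + \left(10 + 7\right)} + \left(8 - 2\right)\right) 46 - 34 = 33 \left(\sqrt{15 + 17} + 6\right) 46 - 34 = 33 \left(\sqrt{32} + 6\right) 46 - 34 = 33 \left(4 \sqrt{2} + 6\right) 46 - 34 = 33 \left(6 + 4 \sqrt{2}\right) 46 - 34 = 33 \left(276 + 184 \sqrt{2}\right) - 34 = \left(9108 + 6072 \sqrt{2}\right) - 34 = 9074 + 6072 \sqrt{2}$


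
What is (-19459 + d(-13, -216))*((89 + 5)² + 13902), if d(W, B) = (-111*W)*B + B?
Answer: -7534531894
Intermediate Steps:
d(W, B) = B - 111*B*W (d(W, B) = -111*B*W + B = B - 111*B*W)
(-19459 + d(-13, -216))*((89 + 5)² + 13902) = (-19459 - 216*(1 - 111*(-13)))*((89 + 5)² + 13902) = (-19459 - 216*(1 + 1443))*(94² + 13902) = (-19459 - 216*1444)*(8836 + 13902) = (-19459 - 311904)*22738 = -331363*22738 = -7534531894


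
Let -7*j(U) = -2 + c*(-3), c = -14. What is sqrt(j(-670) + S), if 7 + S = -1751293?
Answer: 2*I*sqrt(21453495)/7 ≈ 1323.4*I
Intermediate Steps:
S = -1751300 (S = -7 - 1751293 = -1751300)
j(U) = -40/7 (j(U) = -(-2 - 14*(-3))/7 = -(-2 + 42)/7 = -1/7*40 = -40/7)
sqrt(j(-670) + S) = sqrt(-40/7 - 1751300) = sqrt(-12259140/7) = 2*I*sqrt(21453495)/7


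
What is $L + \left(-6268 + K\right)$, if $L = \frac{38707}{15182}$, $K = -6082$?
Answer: $- \frac{187458993}{15182} \approx -12347.0$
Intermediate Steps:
$L = \frac{38707}{15182}$ ($L = 38707 \cdot \frac{1}{15182} = \frac{38707}{15182} \approx 2.5495$)
$L + \left(-6268 + K\right) = \frac{38707}{15182} - 12350 = - \frac{187458993}{15182}$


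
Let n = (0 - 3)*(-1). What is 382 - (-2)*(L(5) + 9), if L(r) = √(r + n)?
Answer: 400 + 4*√2 ≈ 405.66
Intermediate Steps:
n = 3 (n = -3*(-1) = 3)
L(r) = √(3 + r) (L(r) = √(r + 3) = √(3 + r))
382 - (-2)*(L(5) + 9) = 382 - (-2)*(√(3 + 5) + 9) = 382 - (-2)*(√8 + 9) = 382 - (-2)*(2*√2 + 9) = 382 - (-2)*(9 + 2*√2) = 382 - (-18 - 4*√2) = 382 + (18 + 4*√2) = 400 + 4*√2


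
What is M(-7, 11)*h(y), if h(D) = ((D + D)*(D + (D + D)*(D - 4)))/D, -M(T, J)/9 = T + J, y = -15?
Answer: -39960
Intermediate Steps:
M(T, J) = -9*J - 9*T (M(T, J) = -9*(T + J) = -9*(J + T) = -9*J - 9*T)
h(D) = 2*D + 4*D*(-4 + D) (h(D) = ((2*D)*(D + (2*D)*(-4 + D)))/D = ((2*D)*(D + 2*D*(-4 + D)))/D = (2*D*(D + 2*D*(-4 + D)))/D = 2*D + 4*D*(-4 + D))
M(-7, 11)*h(y) = (-9*11 - 9*(-7))*(2*(-15)*(-7 + 2*(-15))) = (-99 + 63)*(2*(-15)*(-7 - 30)) = -72*(-15)*(-37) = -36*1110 = -39960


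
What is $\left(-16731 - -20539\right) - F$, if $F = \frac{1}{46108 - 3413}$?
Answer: $\frac{162582559}{42695} \approx 3808.0$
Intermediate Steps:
$F = \frac{1}{42695} \approx 2.3422 \cdot 10^{-5}$
$\left(-16731 - -20539\right) - F = \left(-16731 - -20539\right) - \frac{1}{42695} = \left(-16731 + 20539\right) - \frac{1}{42695} = 3808 - \frac{1}{42695} = \frac{162582559}{42695}$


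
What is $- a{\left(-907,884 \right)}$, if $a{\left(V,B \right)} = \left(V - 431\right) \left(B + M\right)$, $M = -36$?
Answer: $1134624$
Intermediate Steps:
$a{\left(V,B \right)} = \left(-431 + V\right) \left(-36 + B\right)$ ($a{\left(V,B \right)} = \left(V - 431\right) \left(B - 36\right) = \left(-431 + V\right) \left(-36 + B\right)$)
$- a{\left(-907,884 \right)} = - (15516 - 381004 - -32652 + 884 \left(-907\right)) = - (15516 - 381004 + 32652 - 801788) = \left(-1\right) \left(-1134624\right) = 1134624$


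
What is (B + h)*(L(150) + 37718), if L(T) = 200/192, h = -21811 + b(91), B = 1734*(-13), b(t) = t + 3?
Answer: -13355256521/8 ≈ -1.6694e+9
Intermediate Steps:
b(t) = 3 + t
B = -22542
h = -21717 (h = -21811 + (3 + 91) = -21811 + 94 = -21717)
L(T) = 25/24 (L(T) = 200*(1/192) = 25/24)
(B + h)*(L(150) + 37718) = (-22542 - 21717)*(25/24 + 37718) = -44259*905257/24 = -13355256521/8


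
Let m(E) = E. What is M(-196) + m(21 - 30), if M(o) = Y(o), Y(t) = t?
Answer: -205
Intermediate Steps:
M(o) = o
M(-196) + m(21 - 30) = -196 + (21 - 30) = -196 - 9 = -205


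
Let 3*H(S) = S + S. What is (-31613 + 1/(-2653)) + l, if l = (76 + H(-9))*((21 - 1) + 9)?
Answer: -78483700/2653 ≈ -29583.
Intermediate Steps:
H(S) = 2*S/3 (H(S) = (S + S)/3 = (2*S)/3 = 2*S/3)
l = 2030 (l = (76 + (2/3)*(-9))*((21 - 1) + 9) = (76 - 6)*(20 + 9) = 70*29 = 2030)
(-31613 + 1/(-2653)) + l = (-31613 + 1/(-2653)) + 2030 = (-31613 - 1/2653) + 2030 = -83869290/2653 + 2030 = -78483700/2653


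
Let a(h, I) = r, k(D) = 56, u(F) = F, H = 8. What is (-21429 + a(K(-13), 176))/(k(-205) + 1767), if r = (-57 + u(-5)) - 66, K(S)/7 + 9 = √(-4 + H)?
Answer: -21557/1823 ≈ -11.825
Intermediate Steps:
K(S) = -49 (K(S) = -63 + 7*√(-4 + 8) = -63 + 7*√4 = -63 + 7*2 = -63 + 14 = -49)
r = -128 (r = (-57 - 5) - 66 = -62 - 66 = -128)
a(h, I) = -128
(-21429 + a(K(-13), 176))/(k(-205) + 1767) = (-21429 - 128)/(56 + 1767) = -21557/1823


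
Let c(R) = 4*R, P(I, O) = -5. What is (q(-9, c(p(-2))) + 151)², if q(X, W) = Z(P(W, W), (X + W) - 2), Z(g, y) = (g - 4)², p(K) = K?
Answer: 53824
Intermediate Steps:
Z(g, y) = (-4 + g)²
q(X, W) = 81 (q(X, W) = (-4 - 5)² = (-9)² = 81)
(q(-9, c(p(-2))) + 151)² = (81 + 151)² = 232² = 53824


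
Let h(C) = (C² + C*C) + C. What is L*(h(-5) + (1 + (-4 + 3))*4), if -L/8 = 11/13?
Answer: -3960/13 ≈ -304.62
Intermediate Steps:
L = -88/13 ≈ -6.7692
h(C) = C + 2*C² (h(C) = (C² + C²) + C = 2*C² + C = C + 2*C²)
L*(h(-5) + (1 + (-4 + 3))*4) = -88*(-5*(1 + 2*(-5)) + (1 + (-4 + 3))*4)/13 = -88*(-5*(1 - 10) + (1 - 1)*4)/13 = -88*(-5*(-9) + 0*4)/13 = -88*(45 + 0)/13 = -88/13*45 = -3960/13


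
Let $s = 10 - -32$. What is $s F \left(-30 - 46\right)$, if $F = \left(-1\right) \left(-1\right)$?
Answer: $-3192$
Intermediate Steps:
$s = 42$ ($s = 10 + 32 = 42$)
$F = 1$
$s F \left(-30 - 46\right) = 42 \cdot 1 \left(-30 - 46\right) = 42 \left(-76\right) = -3192$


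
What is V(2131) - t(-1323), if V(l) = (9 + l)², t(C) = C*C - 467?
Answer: 2829738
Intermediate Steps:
t(C) = -467 + C² (t(C) = C² - 467 = -467 + C²)
V(2131) - t(-1323) = (9 + 2131)² - (-467 + (-1323)²) = 2140² - (-467 + 1750329) = 4579600 - 1*1749862 = 4579600 - 1749862 = 2829738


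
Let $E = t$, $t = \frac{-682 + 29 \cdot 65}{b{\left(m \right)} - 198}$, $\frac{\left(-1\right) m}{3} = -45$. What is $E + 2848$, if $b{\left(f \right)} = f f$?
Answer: $\frac{17114033}{6009} \approx 2848.1$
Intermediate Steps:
$m = 135$ ($m = \left(-3\right) \left(-45\right) = 135$)
$b{\left(f \right)} = f^{2}$
$t = \frac{401}{6009}$ ($t = \frac{-682 + 29 \cdot 65}{135^{2} - 198} = \frac{-682 + 1885}{18225 - 198} = \frac{1203}{18027} = 1203 \cdot \frac{1}{18027} = \frac{401}{6009} \approx 0.066733$)
$E = \frac{401}{6009} \approx 0.066733$
$E + 2848 = \frac{401}{6009} + 2848 = \frac{17114033}{6009}$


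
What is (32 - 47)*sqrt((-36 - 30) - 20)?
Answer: -15*I*sqrt(86) ≈ -139.1*I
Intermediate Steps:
(32 - 47)*sqrt((-36 - 30) - 20) = -15*sqrt(-66 - 20) = -15*I*sqrt(86)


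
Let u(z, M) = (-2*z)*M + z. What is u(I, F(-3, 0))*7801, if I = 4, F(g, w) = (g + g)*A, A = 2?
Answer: 780100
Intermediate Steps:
F(g, w) = 4*g (F(g, w) = (g + g)*2 = (2*g)*2 = 4*g)
u(z, M) = z - 2*M*z (u(z, M) = -2*M*z + z = z - 2*M*z)
u(I, F(-3, 0))*7801 = (4*(1 - 8*(-3)))*7801 = (4*(1 - 2*(-12)))*7801 = (4*(1 + 24))*7801 = (4*25)*7801 = 100*7801 = 780100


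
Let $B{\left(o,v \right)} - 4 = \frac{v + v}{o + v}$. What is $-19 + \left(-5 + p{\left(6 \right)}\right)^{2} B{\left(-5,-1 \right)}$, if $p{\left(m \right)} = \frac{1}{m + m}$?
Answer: $\frac{37045}{432} \approx 85.752$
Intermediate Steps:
$p{\left(m \right)} = \frac{1}{2 m}$
$B{\left(o,v \right)} = 4 + \frac{2 v}{o + v}$ ($B{\left(o,v \right)} = 4 + \frac{v + v}{o + v} = 4 + \frac{2 v}{o + v}$)
$-19 + \left(-5 + p{\left(6 \right)}\right)^{2} B{\left(-5,-1 \right)} = -19 + \left(-5 + \frac{1}{2 \cdot 6}\right)^{2} \frac{2 \left(2 \left(-5\right) + 3 \left(-1\right)\right)}{-5 - 1} = -19 + \left(-5 + \frac{1}{2} \cdot \frac{1}{6}\right)^{2} \frac{2 \left(-10 - 3\right)}{-6} = -19 + \left(-5 + \frac{1}{12}\right)^{2} \cdot 2 \left(- \frac{1}{6}\right) \left(-13\right) = -19 + \left(- \frac{59}{12}\right)^{2} \cdot \frac{13}{3} = -19 + \frac{3481}{144} \cdot \frac{13}{3} = -19 + \frac{45253}{432} = \frac{37045}{432}$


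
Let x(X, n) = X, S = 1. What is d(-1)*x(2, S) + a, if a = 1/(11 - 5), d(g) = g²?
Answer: 13/6 ≈ 2.1667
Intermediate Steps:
a = ⅙ (a = 1/6 = ⅙ ≈ 0.16667)
d(-1)*x(2, S) + a = (-1)²*2 + ⅙ = 1*2 + ⅙ = 2 + ⅙ = 13/6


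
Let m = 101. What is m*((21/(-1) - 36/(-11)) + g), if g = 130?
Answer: 124735/11 ≈ 11340.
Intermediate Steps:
m*((21/(-1) - 36/(-11)) + g) = 101*((21/(-1) - 36/(-11)) + 130) = 101*((21*(-1) - 36*(-1/11)) + 130) = 101*((-21 + 36/11) + 130) = 101*(-195/11 + 130) = 101*(1235/11) = 124735/11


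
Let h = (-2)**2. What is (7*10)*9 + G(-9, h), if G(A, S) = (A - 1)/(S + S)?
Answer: 2515/4 ≈ 628.75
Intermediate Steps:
h = 4
G(A, S) = (-1 + A)/(2*S) (G(A, S) = (-1 + A)/((2*S)) = (-1 + A)*(1/(2*S)) = (-1 + A)/(2*S))
(7*10)*9 + G(-9, h) = (7*10)*9 + (1/2)*(-1 - 9)/4 = 70*9 + (1/2)*(1/4)*(-10) = 630 - 5/4 = 2515/4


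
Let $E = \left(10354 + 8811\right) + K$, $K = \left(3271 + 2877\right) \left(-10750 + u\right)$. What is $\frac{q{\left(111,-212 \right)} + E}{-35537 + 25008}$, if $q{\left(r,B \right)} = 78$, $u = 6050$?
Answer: $\frac{28876357}{10529} \approx 2742.6$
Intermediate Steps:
$K = -28895600$ ($K = \left(3271 + 2877\right) \left(-10750 + 6050\right) = 6148 \left(-4700\right) = -28895600$)
$E = -28876435$ ($E = \left(10354 + 8811\right) - 28895600 = 19165 - 28895600 = -28876435$)
$\frac{q{\left(111,-212 \right)} + E}{-35537 + 25008} = \frac{78 - 28876435}{-35537 + 25008} = - \frac{28876357}{-10529} = \left(-28876357\right) \left(- \frac{1}{10529}\right) = \frac{28876357}{10529}$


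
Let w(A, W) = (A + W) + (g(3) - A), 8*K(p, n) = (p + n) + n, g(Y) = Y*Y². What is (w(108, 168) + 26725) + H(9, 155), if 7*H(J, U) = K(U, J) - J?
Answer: 1507621/56 ≈ 26922.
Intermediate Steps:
g(Y) = Y³
K(p, n) = n/4 + p/8 (K(p, n) = ((p + n) + n)/8 = ((n + p) + n)/8 = (p + 2*n)/8 = n/4 + p/8)
H(J, U) = -3*J/28 + U/56 (H(J, U) = ((J/4 + U/8) - J)/7 = (-3*J/4 + U/8)/7 = -3*J/28 + U/56)
w(A, W) = 27 + W (w(A, W) = (A + W) + (3³ - A) = (A + W) + (27 - A) = 27 + W)
(w(108, 168) + 26725) + H(9, 155) = ((27 + 168) + 26725) + (-3/28*9 + (1/56)*155) = (195 + 26725) + (-27/28 + 155/56) = 26920 + 101/56 = 1507621/56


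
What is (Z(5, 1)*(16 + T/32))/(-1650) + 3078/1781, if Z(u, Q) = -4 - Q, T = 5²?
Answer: 11153359/6269120 ≈ 1.7791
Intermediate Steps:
T = 25
(Z(5, 1)*(16 + T/32))/(-1650) + 3078/1781 = ((-4 - 1*1)*(16 + 25/32))/(-1650) + 3078/1781 = ((-4 - 1)*(16 + 25*(1/32)))*(-1/1650) + 3078*(1/1781) = -5*(16 + 25/32)*(-1/1650) + 3078/1781 = -5*537/32*(-1/1650) + 3078/1781 = -2685/32*(-1/1650) + 3078/1781 = 179/3520 + 3078/1781 = 11153359/6269120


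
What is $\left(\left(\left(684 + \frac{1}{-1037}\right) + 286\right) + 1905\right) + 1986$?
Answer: $\frac{5040856}{1037} \approx 4861.0$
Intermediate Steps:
$\left(\left(\left(684 + \frac{1}{-1037}\right) + 286\right) + 1905\right) + 1986 = \left(\left(\left(684 - \frac{1}{1037}\right) + 286\right) + 1905\right) + 1986 = \left(\left(\frac{709307}{1037} + 286\right) + 1905\right) + 1986 = \left(\frac{1005889}{1037} + 1905\right) + 1986 = \frac{2981374}{1037} + 1986 = \frac{5040856}{1037}$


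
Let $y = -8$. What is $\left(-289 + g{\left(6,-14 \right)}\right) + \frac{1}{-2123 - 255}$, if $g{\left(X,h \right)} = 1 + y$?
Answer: $- \frac{703889}{2378} \approx -296.0$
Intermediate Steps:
$g{\left(X,h \right)} = -7$ ($g{\left(X,h \right)} = 1 - 8 = -7$)
$\left(-289 + g{\left(6,-14 \right)}\right) + \frac{1}{-2123 - 255} = \left(-289 - 7\right) + \frac{1}{-2123 - 255} = -296 + \frac{1}{-2378} = -296 - \frac{1}{2378} = - \frac{703889}{2378}$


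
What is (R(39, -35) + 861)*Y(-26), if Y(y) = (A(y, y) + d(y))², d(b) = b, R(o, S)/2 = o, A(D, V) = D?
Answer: 2539056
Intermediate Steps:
R(o, S) = 2*o
Y(y) = 4*y² (Y(y) = (y + y)² = (2*y)² = 4*y²)
(R(39, -35) + 861)*Y(-26) = (2*39 + 861)*(4*(-26)²) = (78 + 861)*(4*676) = 939*2704 = 2539056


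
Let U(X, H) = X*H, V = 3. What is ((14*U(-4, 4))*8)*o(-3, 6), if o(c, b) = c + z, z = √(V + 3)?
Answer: 5376 - 1792*√6 ≈ 986.51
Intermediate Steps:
U(X, H) = H*X
z = √6 (z = √(3 + 3) = √6 ≈ 2.4495)
o(c, b) = c + √6
((14*U(-4, 4))*8)*o(-3, 6) = ((14*(4*(-4)))*8)*(-3 + √6) = ((14*(-16))*8)*(-3 + √6) = (-224*8)*(-3 + √6) = -1792*(-3 + √6) = 5376 - 1792*√6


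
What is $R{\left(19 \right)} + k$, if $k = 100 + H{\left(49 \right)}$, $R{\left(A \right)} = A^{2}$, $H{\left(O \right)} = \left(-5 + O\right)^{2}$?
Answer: $2397$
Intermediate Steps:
$k = 2036$ ($k = 100 + \left(-5 + 49\right)^{2} = 100 + 44^{2} = 100 + 1936 = 2036$)
$R{\left(19 \right)} + k = 19^{2} + 2036 = 361 + 2036 = 2397$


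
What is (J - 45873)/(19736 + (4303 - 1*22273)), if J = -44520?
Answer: -90393/1766 ≈ -51.185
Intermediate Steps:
(J - 45873)/(19736 + (4303 - 1*22273)) = (-44520 - 45873)/(19736 + (4303 - 1*22273)) = -90393/(19736 + (4303 - 22273)) = -90393/(19736 - 17970) = -90393/1766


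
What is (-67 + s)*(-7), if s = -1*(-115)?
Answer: -336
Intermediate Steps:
s = 115
(-67 + s)*(-7) = (-67 + 115)*(-7) = 48*(-7) = -336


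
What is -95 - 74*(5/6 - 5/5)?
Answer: -248/3 ≈ -82.667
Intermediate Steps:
-95 - 74*(5/6 - 5/5) = -95 - 74*(5*(⅙) - 5*⅕) = -95 - 74*(⅚ - 1) = -95 - 74*(-1)/6 = -95 - 1*(-37/3) = -95 + 37/3 = -248/3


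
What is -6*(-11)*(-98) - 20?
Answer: -6488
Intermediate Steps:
-6*(-11)*(-98) - 20 = 66*(-98) - 20 = -6468 - 20 = -6488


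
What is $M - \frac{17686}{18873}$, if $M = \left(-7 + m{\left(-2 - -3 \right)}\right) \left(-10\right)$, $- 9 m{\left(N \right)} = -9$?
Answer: $\frac{1114694}{18873} \approx 59.063$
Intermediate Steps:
$m{\left(N \right)} = 1$ ($m{\left(N \right)} = \left(- \frac{1}{9}\right) \left(-9\right) = 1$)
$M = 60$ ($M = \left(-7 + 1\right) \left(-10\right) = \left(-6\right) \left(-10\right) = 60$)
$M - \frac{17686}{18873} = 60 - \frac{17686}{18873} = \frac{1114694}{18873}$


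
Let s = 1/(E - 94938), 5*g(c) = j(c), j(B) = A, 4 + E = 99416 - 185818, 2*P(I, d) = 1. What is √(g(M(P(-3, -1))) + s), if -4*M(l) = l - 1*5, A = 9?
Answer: √92490596970/226680 ≈ 1.3416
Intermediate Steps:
P(I, d) = ½ (P(I, d) = (½)*1 = ½)
E = -86406 (E = -4 + (99416 - 185818) = -4 - 86402 = -86406)
j(B) = 9
M(l) = 5/4 - l/4 (M(l) = -(l - 1*5)/4 = -(l - 5)/4 = -(-5 + l)/4 = 5/4 - l/4)
g(c) = 9/5 (g(c) = (⅕)*9 = 9/5)
s = -1/181344 (s = 1/(-86406 - 94938) = 1/(-181344) = -1/181344 ≈ -5.5144e-6)
√(g(M(P(-3, -1))) + s) = √(9/5 - 1/181344) = √(1632091/906720) = √92490596970/226680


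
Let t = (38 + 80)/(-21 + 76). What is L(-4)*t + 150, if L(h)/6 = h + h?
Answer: 2586/55 ≈ 47.018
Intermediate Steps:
t = 118/55 ≈ 2.1455
L(h) = 12*h (L(h) = 6*(h + h) = 6*(2*h) = 12*h)
L(-4)*t + 150 = (12*(-4))*(118/55) + 150 = -48*118/55 + 150 = -5664/55 + 150 = 2586/55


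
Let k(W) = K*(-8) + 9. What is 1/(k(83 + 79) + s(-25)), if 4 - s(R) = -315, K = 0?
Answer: 1/328 ≈ 0.0030488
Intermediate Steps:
s(R) = 319 (s(R) = 4 - 1*(-315) = 4 + 315 = 319)
k(W) = 9 (k(W) = 0*(-8) + 9 = 0 + 9 = 9)
1/(k(83 + 79) + s(-25)) = 1/(9 + 319) = 1/328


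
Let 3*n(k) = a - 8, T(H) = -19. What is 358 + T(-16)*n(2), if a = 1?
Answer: 1207/3 ≈ 402.33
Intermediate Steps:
n(k) = -7/3 (n(k) = (1 - 8)/3 = (⅓)*(-7) = -7/3)
358 + T(-16)*n(2) = 358 - 19*(-7/3) = 358 + 133/3 = 1207/3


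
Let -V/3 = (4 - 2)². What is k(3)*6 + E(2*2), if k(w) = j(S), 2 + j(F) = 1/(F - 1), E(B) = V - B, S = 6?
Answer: -134/5 ≈ -26.800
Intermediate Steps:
V = -12 (V = -3*(4 - 2)² = -3*2² = -3*4 = -12)
E(B) = -12 - B
j(F) = -2 + 1/(-1 + F) (j(F) = -2 + 1/(F - 1) = -2 + 1/(-1 + F))
k(w) = -9/5 (k(w) = (3 - 2*6)/(-1 + 6) = (3 - 12)/5 = (⅕)*(-9) = -9/5)
k(3)*6 + E(2*2) = -9/5*6 + (-12 - 2*2) = -54/5 + (-12 - 1*4) = -54/5 + (-12 - 4) = -54/5 - 16 = -134/5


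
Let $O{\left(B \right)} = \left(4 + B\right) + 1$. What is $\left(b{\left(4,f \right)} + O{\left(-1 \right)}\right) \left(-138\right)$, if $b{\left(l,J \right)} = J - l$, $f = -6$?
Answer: $828$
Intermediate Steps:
$O{\left(B \right)} = 5 + B$
$\left(b{\left(4,f \right)} + O{\left(-1 \right)}\right) \left(-138\right) = \left(\left(-6 - 4\right) + \left(5 - 1\right)\right) \left(-138\right) = \left(\left(-6 - 4\right) + 4\right) \left(-138\right) = \left(-10 + 4\right) \left(-138\right) = \left(-6\right) \left(-138\right) = 828$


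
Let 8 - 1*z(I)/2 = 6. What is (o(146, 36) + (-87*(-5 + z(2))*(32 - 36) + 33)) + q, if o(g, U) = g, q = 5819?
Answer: 5650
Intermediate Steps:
z(I) = 4 (z(I) = 16 - 2*6 = 16 - 12 = 4)
(o(146, 36) + (-87*(-5 + z(2))*(32 - 36) + 33)) + q = (146 + (-87*(-5 + 4)*(32 - 36) + 33)) + 5819 = (146 + (-(-87)*(-4) + 33)) + 5819 = (146 + (-87*4 + 33)) + 5819 = (146 + (-348 + 33)) + 5819 = (146 - 315) + 5819 = -169 + 5819 = 5650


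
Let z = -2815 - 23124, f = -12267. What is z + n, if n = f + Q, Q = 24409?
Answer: -13797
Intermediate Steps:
z = -25939
n = 12142 (n = -12267 + 24409 = 12142)
z + n = -25939 + 12142 = -13797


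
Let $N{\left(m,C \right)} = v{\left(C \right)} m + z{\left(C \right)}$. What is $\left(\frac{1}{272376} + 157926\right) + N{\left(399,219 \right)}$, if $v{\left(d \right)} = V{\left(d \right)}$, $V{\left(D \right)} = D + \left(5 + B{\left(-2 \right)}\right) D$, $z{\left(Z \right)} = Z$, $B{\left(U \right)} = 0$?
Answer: $\frac{185877826057}{272376} \approx 6.8243 \cdot 10^{5}$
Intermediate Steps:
$V{\left(D \right)} = 6 D$ ($V{\left(D \right)} = D + \left(5 + 0\right) D = D + 5 D = 6 D$)
$v{\left(d \right)} = 6 d$
$N{\left(m,C \right)} = C + 6 C m$ ($N{\left(m,C \right)} = 6 C m + C = C + 6 C m$)
$\left(\frac{1}{272376} + 157926\right) + N{\left(399,219 \right)} = \left(\frac{1}{272376} + 157926\right) + 219 \left(1 + 6 \cdot 399\right) = \left(\frac{1}{272376} + 157926\right) + 219 \left(1 + 2394\right) = \frac{43015252177}{272376} + 219 \cdot 2395 = \frac{43015252177}{272376} + 524505 = \frac{185877826057}{272376}$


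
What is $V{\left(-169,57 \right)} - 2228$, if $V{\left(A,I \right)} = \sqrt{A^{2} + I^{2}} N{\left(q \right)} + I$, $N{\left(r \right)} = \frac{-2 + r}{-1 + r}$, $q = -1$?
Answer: $-2171 + \frac{3 \sqrt{31810}}{2} \approx -1903.5$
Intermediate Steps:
$N{\left(r \right)} = \frac{-2 + r}{-1 + r}$
$V{\left(A,I \right)} = I + \frac{3 \sqrt{A^{2} + I^{2}}}{2}$ ($V{\left(A,I \right)} = \sqrt{A^{2} + I^{2}} \frac{-2 - 1}{-1 - 1} + I = \sqrt{A^{2} + I^{2}} \frac{1}{-2} \left(-3\right) + I = \sqrt{A^{2} + I^{2}} \left(\left(- \frac{1}{2}\right) \left(-3\right)\right) + I = \sqrt{A^{2} + I^{2}} \cdot \frac{3}{2} + I = \frac{3 \sqrt{A^{2} + I^{2}}}{2} + I = I + \frac{3 \sqrt{A^{2} + I^{2}}}{2}$)
$V{\left(-169,57 \right)} - 2228 = \left(57 + \frac{3 \sqrt{\left(-169\right)^{2} + 57^{2}}}{2}\right) - 2228 = \left(57 + \frac{3 \sqrt{28561 + 3249}}{2}\right) - 2228 = \left(57 + \frac{3 \sqrt{31810}}{2}\right) - 2228 = -2171 + \frac{3 \sqrt{31810}}{2}$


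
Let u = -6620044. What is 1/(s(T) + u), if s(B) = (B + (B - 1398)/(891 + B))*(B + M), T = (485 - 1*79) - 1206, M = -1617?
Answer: -13/60164834 ≈ -2.1607e-7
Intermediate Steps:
T = -800 (T = (485 - 79) - 1206 = 406 - 1206 = -800)
s(B) = (-1617 + B)*(B + (-1398 + B)/(891 + B)) (s(B) = (B + (B - 1398)/(891 + B))*(B - 1617) = (B + (-1398 + B)/(891 + B))*(-1617 + B) = (-1617 + B)*(B + (-1398 + B)/(891 + B)))
1/(s(T) + u) = 1/((2260566 + (-800)**3 - 1443762*(-800) - 725*(-800)**2)/(891 - 800) - 6620044) = 1/((2260566 - 512000000 + 1155009600 - 725*640000)/91 - 6620044) = 1/((2260566 - 512000000 + 1155009600 - 464000000)/91 - 6620044) = 1/((1/91)*181270166 - 6620044) = 1/(25895738/13 - 6620044) = 1/(-60164834/13) = -13/60164834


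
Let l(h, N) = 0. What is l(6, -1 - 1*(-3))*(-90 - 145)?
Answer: 0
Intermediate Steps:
l(6, -1 - 1*(-3))*(-90 - 145) = 0*(-90 - 145) = 0*(-235) = 0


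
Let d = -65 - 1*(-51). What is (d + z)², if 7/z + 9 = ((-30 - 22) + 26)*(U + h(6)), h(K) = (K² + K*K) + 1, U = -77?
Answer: 1750329/9025 ≈ 193.94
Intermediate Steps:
d = -14 (d = -65 + 51 = -14)
h(K) = 1 + 2*K² (h(K) = (K² + K²) + 1 = 2*K² + 1 = 1 + 2*K²)
z = 7/95 (z = 7/(-9 + ((-30 - 22) + 26)*(-77 + (1 + 2*6²))) = 7/(-9 + (-52 + 26)*(-77 + (1 + 2*36))) = 7/(-9 - 26*(-77 + (1 + 72))) = 7/(-9 - 26*(-77 + 73)) = 7/(-9 - 26*(-4)) = 7/(-9 + 104) = 7/95 ≈ 0.073684)
(d + z)² = (-14 + 7/95)² = (-1323/95)² = 1750329/9025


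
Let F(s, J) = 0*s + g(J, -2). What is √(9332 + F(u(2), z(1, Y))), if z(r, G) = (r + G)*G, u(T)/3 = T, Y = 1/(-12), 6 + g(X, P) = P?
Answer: 6*√259 ≈ 96.561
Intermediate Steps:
g(X, P) = -6 + P
Y = -1/12 (Y = 1*(-1/12) = -1/12 ≈ -0.083333)
u(T) = 3*T
z(r, G) = G*(G + r) (z(r, G) = (G + r)*G = G*(G + r))
F(s, J) = -8 (F(s, J) = 0*s + (-6 - 2) = 0 - 8 = -8)
√(9332 + F(u(2), z(1, Y))) = √(9332 - 8) = √9324 = 6*√259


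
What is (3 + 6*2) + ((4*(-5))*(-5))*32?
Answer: 3215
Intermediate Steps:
(3 + 6*2) + ((4*(-5))*(-5))*32 = (3 + 12) - 20*(-5)*32 = 15 + 100*32 = 15 + 3200 = 3215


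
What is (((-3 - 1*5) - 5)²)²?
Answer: 28561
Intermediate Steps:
(((-3 - 1*5) - 5)²)² = (((-3 - 5) - 5)²)² = ((-8 - 5)²)² = ((-13)²)² = 169² = 28561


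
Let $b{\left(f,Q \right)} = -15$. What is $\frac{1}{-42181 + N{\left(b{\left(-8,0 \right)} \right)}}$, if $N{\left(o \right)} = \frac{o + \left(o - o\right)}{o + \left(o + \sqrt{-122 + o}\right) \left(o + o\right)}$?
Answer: $- \frac{29294719}{1235681153764} + \frac{i \sqrt{137}}{1235681153764} \approx -2.3707 \cdot 10^{-5} + 9.4723 \cdot 10^{-12} i$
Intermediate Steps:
$N{\left(o \right)} = \frac{o}{o + 2 o \left(o + \sqrt{-122 + o}\right)}$ ($N{\left(o \right)} = \frac{o + 0}{o + \left(o + \sqrt{-122 + o}\right) 2 o} = \frac{o}{o + 2 o \left(o + \sqrt{-122 + o}\right)}$)
$\frac{1}{-42181 + N{\left(b{\left(-8,0 \right)} \right)}} = \frac{1}{-42181 + \frac{1}{1 + 2 \left(-15\right) + 2 \sqrt{-122 - 15}}} = \frac{1}{-42181 + \frac{1}{1 - 30 + 2 \sqrt{-137}}} = \frac{1}{-42181 + \frac{1}{1 - 30 + 2 i \sqrt{137}}} = \frac{1}{-42181 + \frac{1}{-29 + 2 i \sqrt{137}}}$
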